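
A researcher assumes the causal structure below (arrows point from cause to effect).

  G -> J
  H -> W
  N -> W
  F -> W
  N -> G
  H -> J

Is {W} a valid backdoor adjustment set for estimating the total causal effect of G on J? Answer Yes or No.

No

Backdoor paths from G to J (paths whose first edge points into G):
  P1: G <- N -> W <- H -> J
Condition 1 (no descendant of G in the set): holds — descendants of G are {J}; none are in {W}.
Condition 2 (every backdoor path blocked by {W}):
  P1: open — collider(s) W are conditioned on (or have a conditioned descendant) and no non-collider on the path is in the set.
{W} does not satisfy the backdoor criterion.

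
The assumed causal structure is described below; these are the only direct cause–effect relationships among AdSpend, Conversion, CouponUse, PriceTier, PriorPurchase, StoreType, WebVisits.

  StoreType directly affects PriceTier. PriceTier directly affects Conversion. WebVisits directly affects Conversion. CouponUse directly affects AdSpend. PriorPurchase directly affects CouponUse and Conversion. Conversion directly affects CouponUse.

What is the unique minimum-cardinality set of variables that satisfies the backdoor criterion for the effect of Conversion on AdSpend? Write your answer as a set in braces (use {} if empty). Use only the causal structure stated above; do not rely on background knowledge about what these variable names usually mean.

{PriorPurchase}

Variables eligible for adjustment (non-descendants of Conversion, excluding Conversion and AdSpend): {PriceTier, PriorPurchase, StoreType, WebVisits}.
Backdoor paths from Conversion to AdSpend:
  P1: Conversion <- PriorPurchase -> CouponUse -> AdSpend
The empty set is not sufficient: P1 (Conversion <- PriorPurchase -> CouponUse -> AdSpend) has no collider blocking it and no conditioned non-collider, so it is open.
Try {PriorPurchase}:
  P1: blocked at fork node PriorPurchase ∈ conditioning set.
{PriorPurchase} contains no descendant of Conversion and blocks every backdoor path.
No other singleton works — e.g. {StoreType} leaves P1 open — so {PriorPurchase} is the unique smallest valid adjustment set.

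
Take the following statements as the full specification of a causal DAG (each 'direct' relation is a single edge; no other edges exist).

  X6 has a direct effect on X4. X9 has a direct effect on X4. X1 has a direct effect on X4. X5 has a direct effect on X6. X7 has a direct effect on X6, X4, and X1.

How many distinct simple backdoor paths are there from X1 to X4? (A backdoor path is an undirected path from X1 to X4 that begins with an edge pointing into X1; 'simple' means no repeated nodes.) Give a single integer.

A backdoor path from X1 to X4 is any simple undirected path whose first edge points into X1 (i.e. leaves X1 via a parent).
Parents of X1: {X7}.
Enumerating:
  P1: X1 <- X7 -> X6 -> X4
  P2: X1 <- X7 -> X4
That exhausts the simple backdoor paths. Count: 2.

2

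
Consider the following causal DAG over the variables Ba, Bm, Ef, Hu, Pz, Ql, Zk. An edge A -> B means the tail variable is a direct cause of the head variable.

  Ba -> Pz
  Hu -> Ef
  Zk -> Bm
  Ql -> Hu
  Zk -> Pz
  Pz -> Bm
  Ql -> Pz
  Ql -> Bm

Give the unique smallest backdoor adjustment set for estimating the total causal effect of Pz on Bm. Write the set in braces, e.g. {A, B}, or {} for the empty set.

Variables eligible for adjustment (non-descendants of Pz, excluding Pz and Bm): {Ba, Ef, Hu, Ql, Zk}.
Backdoor paths from Pz to Bm:
  P1: Pz <- Ql -> Bm
  P2: Pz <- Zk -> Bm
The empty set is not sufficient: P1 (Pz <- Ql -> Bm) has no collider blocking it and no conditioned non-collider, so it is open.
Try {Ql, Zk}:
  P1: blocked at fork node Ql ∈ conditioning set.
  P2: blocked at fork node Zk ∈ conditioning set.
{Ql, Zk} contains no descendant of Pz and blocks every backdoor path.
Every element of {Ql, Zk} is needed (dropping Ql leaves P1 open; dropping Zk leaves P2 open), so no proper subset is valid.
Among all size-2 subsets of the eligible variables, only {Ql, Zk} blocks every backdoor path, so it is the unique smallest valid adjustment set.

{Ql, Zk}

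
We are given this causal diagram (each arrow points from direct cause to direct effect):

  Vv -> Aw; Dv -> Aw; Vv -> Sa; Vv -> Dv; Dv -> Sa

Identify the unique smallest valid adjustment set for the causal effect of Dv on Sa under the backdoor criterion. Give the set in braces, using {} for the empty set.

Variables eligible for adjustment (non-descendants of Dv, excluding Dv and Sa): {Vv}.
Backdoor paths from Dv to Sa:
  P1: Dv <- Vv -> Sa
The empty set is not sufficient: P1 (Dv <- Vv -> Sa) has no collider blocking it and no conditioned non-collider, so it is open.
Try {Vv}:
  P1: blocked at fork node Vv ∈ conditioning set.
{Vv} contains no descendant of Dv and blocks every backdoor path.
{Vv} is the unique smallest valid adjustment set.

{Vv}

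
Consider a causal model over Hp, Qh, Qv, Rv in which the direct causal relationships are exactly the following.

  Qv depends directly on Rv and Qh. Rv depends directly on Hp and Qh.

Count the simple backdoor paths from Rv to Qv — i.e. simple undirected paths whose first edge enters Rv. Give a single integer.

1

A backdoor path from Rv to Qv is any simple undirected path whose first edge points into Rv (i.e. leaves Rv via a parent).
Parents of Rv: {Hp, Qh}.
Enumerating:
  P1: Rv <- Qh -> Qv
That exhausts the simple backdoor paths. Count: 1.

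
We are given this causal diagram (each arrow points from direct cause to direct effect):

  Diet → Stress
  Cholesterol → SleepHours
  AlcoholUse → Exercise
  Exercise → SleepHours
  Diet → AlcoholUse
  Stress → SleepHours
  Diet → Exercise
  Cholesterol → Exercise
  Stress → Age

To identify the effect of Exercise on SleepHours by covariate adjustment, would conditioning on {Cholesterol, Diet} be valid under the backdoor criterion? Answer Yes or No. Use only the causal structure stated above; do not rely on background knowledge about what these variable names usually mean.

Yes

Backdoor paths from Exercise to SleepHours (paths whose first edge points into Exercise):
  P1: Exercise <- Diet -> Stress -> SleepHours
  P2: Exercise <- AlcoholUse <- Diet -> Stress -> SleepHours
  P3: Exercise <- Cholesterol -> SleepHours
Condition 1 (no descendant of Exercise in the set): holds — descendants of Exercise are {SleepHours}; none are in {Cholesterol, Diet}.
Condition 2 (every backdoor path blocked by {Cholesterol, Diet}):
  P1: blocked at fork node Diet ∈ conditioning set.
  P2: blocked at fork node Diet ∈ conditioning set.
  P3: blocked at fork node Cholesterol ∈ conditioning set.
{Cholesterol, Diet} satisfies the backdoor criterion.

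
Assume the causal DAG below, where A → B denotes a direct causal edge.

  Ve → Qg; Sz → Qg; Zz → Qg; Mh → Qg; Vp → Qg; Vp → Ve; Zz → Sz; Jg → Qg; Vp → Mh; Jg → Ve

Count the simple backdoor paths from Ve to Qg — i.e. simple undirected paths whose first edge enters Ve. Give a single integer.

3

A backdoor path from Ve to Qg is any simple undirected path whose first edge points into Ve (i.e. leaves Ve via a parent).
Parents of Ve: {Jg, Vp}.
Enumerating:
  P1: Ve <- Vp -> Mh -> Qg
  P2: Ve <- Vp -> Qg
  P3: Ve <- Jg -> Qg
That exhausts the simple backdoor paths. Count: 3.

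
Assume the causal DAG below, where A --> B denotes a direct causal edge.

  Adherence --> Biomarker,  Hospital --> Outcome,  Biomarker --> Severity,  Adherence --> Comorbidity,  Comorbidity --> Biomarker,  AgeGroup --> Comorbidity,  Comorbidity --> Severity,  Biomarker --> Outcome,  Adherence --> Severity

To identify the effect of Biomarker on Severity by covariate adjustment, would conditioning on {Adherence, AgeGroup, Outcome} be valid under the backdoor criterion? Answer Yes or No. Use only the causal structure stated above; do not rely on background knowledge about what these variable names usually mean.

No

Backdoor paths from Biomarker to Severity (paths whose first edge points into Biomarker):
  P1: Biomarker <- Adherence -> Comorbidity -> Severity
  P2: Biomarker <- Adherence -> Severity
  P3: Biomarker <- Comorbidity <- Adherence -> Severity
  P4: Biomarker <- Comorbidity -> Severity
Condition 1 (no descendant of Biomarker in the set): FAILS — Outcome is a descendant of Biomarker.
Condition 2 (every backdoor path blocked by {Adherence, AgeGroup, Outcome}):
  P1: blocked at fork node Adherence ∈ conditioning set.
  P2: blocked at fork node Adherence ∈ conditioning set.
  P3: blocked at fork node Adherence ∈ conditioning set.
  P4: open — no interior node is in the conditioning set.
{Adherence, AgeGroup, Outcome} does not satisfy the backdoor criterion.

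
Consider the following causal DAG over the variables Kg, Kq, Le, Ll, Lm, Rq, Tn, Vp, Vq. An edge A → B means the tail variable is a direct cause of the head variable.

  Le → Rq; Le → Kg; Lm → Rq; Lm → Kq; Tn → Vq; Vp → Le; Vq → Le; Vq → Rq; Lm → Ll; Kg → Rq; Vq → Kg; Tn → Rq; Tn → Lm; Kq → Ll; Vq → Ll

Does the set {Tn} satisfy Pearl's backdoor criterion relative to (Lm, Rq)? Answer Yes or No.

Backdoor paths from Lm to Rq (paths whose first edge points into Lm):
  P1: Lm <- Tn -> Vq -> Le -> Kg -> Rq
  P2: Lm <- Tn -> Vq -> Le -> Rq
  P3: Lm <- Tn -> Vq -> Kg <- Le -> Rq
  P4: Lm <- Tn -> Vq -> Kg -> Rq
  P5: Lm <- Tn -> Vq -> Rq
  P6: Lm <- Tn -> Rq
Condition 1 (no descendant of Lm in the set): holds — descendants of Lm are {Kq, Ll, Rq}; none are in {Tn}.
Condition 2 (every backdoor path blocked by {Tn}):
  P1: blocked at fork node Tn ∈ conditioning set.
  P2: blocked at fork node Tn ∈ conditioning set.
  P3: blocked at fork node Tn ∈ conditioning set.
  P4: blocked at fork node Tn ∈ conditioning set.
  P5: blocked at fork node Tn ∈ conditioning set.
  P6: blocked at fork node Tn ∈ conditioning set.
{Tn} satisfies the backdoor criterion.

Yes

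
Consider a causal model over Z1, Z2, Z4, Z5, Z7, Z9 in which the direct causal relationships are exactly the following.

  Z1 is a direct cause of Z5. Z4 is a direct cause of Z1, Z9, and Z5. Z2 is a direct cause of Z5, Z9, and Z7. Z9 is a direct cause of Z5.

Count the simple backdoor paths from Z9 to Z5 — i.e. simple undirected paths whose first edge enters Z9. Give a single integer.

A backdoor path from Z9 to Z5 is any simple undirected path whose first edge points into Z9 (i.e. leaves Z9 via a parent).
Parents of Z9: {Z2, Z4}.
Enumerating:
  P1: Z9 <- Z2 -> Z5
  P2: Z9 <- Z4 -> Z1 -> Z5
  P3: Z9 <- Z4 -> Z5
That exhausts the simple backdoor paths. Count: 3.

3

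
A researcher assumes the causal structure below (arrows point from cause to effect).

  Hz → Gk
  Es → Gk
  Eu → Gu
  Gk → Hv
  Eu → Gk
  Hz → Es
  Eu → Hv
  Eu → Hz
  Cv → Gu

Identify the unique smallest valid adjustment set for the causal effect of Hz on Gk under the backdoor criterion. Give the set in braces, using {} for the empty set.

{Eu}

Variables eligible for adjustment (non-descendants of Hz, excluding Hz and Gk): {Cv, Eu, Gu}.
Backdoor paths from Hz to Gk:
  P1: Hz <- Eu -> Gk
  P2: Hz <- Eu -> Hv <- Gk
The empty set is not sufficient: P1 (Hz <- Eu -> Gk) has no collider blocking it and no conditioned non-collider, so it is open.
Try {Eu}:
  P1: blocked at fork node Eu ∈ conditioning set.
  P2: blocked at fork node Eu ∈ conditioning set.
{Eu} contains no descendant of Hz and blocks every backdoor path.
No other singleton works — e.g. {Cv} leaves P1 open — so {Eu} is the unique smallest valid adjustment set.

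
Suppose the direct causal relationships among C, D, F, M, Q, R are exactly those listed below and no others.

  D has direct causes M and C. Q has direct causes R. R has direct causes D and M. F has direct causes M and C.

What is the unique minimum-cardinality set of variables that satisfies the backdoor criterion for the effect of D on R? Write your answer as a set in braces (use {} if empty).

{M}

Variables eligible for adjustment (non-descendants of D, excluding D and R): {C, F, M}.
Backdoor paths from D to R:
  P1: D <- M -> R
  P2: D <- C -> F <- M -> R
The empty set is not sufficient: P1 (D <- M -> R) has no collider blocking it and no conditioned non-collider, so it is open.
Try {M}:
  P1: blocked at fork node M ∈ conditioning set.
  P2: blocked at collider F (neither it nor any descendant is in the conditioning set).
{M} contains no descendant of D and blocks every backdoor path.
No other singleton works — e.g. {C} leaves P1 open — so {M} is the unique smallest valid adjustment set.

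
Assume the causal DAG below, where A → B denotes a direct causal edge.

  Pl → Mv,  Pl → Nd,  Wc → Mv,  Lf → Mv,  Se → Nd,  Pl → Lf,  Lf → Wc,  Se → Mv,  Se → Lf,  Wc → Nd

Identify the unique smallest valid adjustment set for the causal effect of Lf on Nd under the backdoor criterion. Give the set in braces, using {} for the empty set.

{Pl, Se}

Variables eligible for adjustment (non-descendants of Lf, excluding Lf and Nd): {Pl, Se}.
Backdoor paths from Lf to Nd:
  P1: Lf <- Se -> Mv <- Pl -> Nd
  P2: Lf <- Se -> Mv <- Wc -> Nd
  P3: Lf <- Se -> Nd
  P4: Lf <- Pl -> Mv <- Se -> Nd
  P5: Lf <- Pl -> Mv <- Wc -> Nd
  P6: Lf <- Pl -> Nd
The empty set is not sufficient: P3 (Lf <- Se -> Nd) has no collider blocking it and no conditioned non-collider, so it is open.
Try {Pl, Se}:
  P1: blocked at fork node Se ∈ conditioning set.
  P2: blocked at fork node Se ∈ conditioning set.
  P3: blocked at fork node Se ∈ conditioning set.
  P4: blocked at fork node Pl ∈ conditioning set.
  P5: blocked at fork node Pl ∈ conditioning set.
  P6: blocked at fork node Pl ∈ conditioning set.
{Pl, Se} contains no descendant of Lf and blocks every backdoor path.
Every element of {Pl, Se} is needed (dropping Pl leaves P6 open; dropping Se leaves P3 open), so no proper subset is valid.
Among all size-2 subsets of the eligible variables, only {Pl, Se} blocks every backdoor path, so it is the unique smallest valid adjustment set.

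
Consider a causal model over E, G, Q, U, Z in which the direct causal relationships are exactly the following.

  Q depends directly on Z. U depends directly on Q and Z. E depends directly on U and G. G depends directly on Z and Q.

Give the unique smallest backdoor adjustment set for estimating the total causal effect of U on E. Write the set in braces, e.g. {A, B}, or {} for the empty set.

{G}

Variables eligible for adjustment (non-descendants of U, excluding U and E): {G, Q, Z}.
Backdoor paths from U to E:
  P1: U <- Z -> Q -> G -> E
  P2: U <- Z -> G -> E
  P3: U <- Q <- Z -> G -> E
  P4: U <- Q -> G -> E
The empty set is not sufficient: P1 (U <- Z -> Q -> G -> E) has no collider blocking it and no conditioned non-collider, so it is open.
Try {G}:
  P1: blocked at chain node G ∈ conditioning set.
  P2: blocked at chain node G ∈ conditioning set.
  P3: blocked at chain node G ∈ conditioning set.
  P4: blocked at chain node G ∈ conditioning set.
{G} contains no descendant of U and blocks every backdoor path.
No other singleton works — e.g. {Z} leaves P4 open — so {G} is the unique smallest valid adjustment set.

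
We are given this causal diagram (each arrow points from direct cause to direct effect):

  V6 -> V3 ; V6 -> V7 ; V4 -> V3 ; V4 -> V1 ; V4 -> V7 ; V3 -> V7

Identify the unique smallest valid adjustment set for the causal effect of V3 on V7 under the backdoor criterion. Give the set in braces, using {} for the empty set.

{V4, V6}

Variables eligible for adjustment (non-descendants of V3, excluding V3 and V7): {V1, V4, V6}.
Backdoor paths from V3 to V7:
  P1: V3 <- V4 -> V7
  P2: V3 <- V6 -> V7
The empty set is not sufficient: P1 (V3 <- V4 -> V7) has no collider blocking it and no conditioned non-collider, so it is open.
Try {V4, V6}:
  P1: blocked at fork node V4 ∈ conditioning set.
  P2: blocked at fork node V6 ∈ conditioning set.
{V4, V6} contains no descendant of V3 and blocks every backdoor path.
Every element of {V4, V6} is needed (dropping V4 leaves P1 open; dropping V6 leaves P2 open), so no proper subset is valid.
Among all size-2 subsets of the eligible variables, only {V4, V6} blocks every backdoor path, so it is the unique smallest valid adjustment set.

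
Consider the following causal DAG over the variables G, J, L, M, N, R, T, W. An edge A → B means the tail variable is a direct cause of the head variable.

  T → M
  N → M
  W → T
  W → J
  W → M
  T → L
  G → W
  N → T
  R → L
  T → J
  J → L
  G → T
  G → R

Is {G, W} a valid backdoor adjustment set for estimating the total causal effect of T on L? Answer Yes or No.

Yes

Backdoor paths from T to L (paths whose first edge points into T):
  P1: T <- N -> M <- W <- G -> R -> L
  P2: T <- N -> M <- W -> J -> L
  P3: T <- G -> W -> J -> L
  P4: T <- G -> R -> L
  P5: T <- W <- G -> R -> L
  P6: T <- W -> J -> L
Condition 1 (no descendant of T in the set): holds — descendants of T are {J, L, M}; none are in {G, W}.
Condition 2 (every backdoor path blocked by {G, W}):
  P1: blocked at collider M (neither it nor any descendant is in the conditioning set).
  P2: blocked at collider M (neither it nor any descendant is in the conditioning set).
  P3: blocked at fork node G ∈ conditioning set.
  P4: blocked at fork node G ∈ conditioning set.
  P5: blocked at chain node W ∈ conditioning set.
  P6: blocked at fork node W ∈ conditioning set.
{G, W} satisfies the backdoor criterion.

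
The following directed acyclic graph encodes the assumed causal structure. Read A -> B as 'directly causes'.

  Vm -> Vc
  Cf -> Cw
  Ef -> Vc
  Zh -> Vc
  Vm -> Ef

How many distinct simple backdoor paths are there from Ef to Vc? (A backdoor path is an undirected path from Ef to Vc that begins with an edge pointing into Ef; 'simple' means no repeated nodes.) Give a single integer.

1

A backdoor path from Ef to Vc is any simple undirected path whose first edge points into Ef (i.e. leaves Ef via a parent).
Parents of Ef: {Vm}.
Enumerating:
  P1: Ef <- Vm -> Vc
That exhausts the simple backdoor paths. Count: 1.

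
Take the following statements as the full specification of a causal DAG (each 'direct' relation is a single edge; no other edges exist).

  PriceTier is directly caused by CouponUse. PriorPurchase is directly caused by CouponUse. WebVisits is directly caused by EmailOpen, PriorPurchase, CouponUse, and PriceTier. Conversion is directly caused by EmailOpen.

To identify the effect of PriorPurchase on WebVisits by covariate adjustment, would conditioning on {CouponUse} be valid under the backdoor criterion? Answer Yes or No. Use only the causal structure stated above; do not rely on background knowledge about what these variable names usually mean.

Backdoor paths from PriorPurchase to WebVisits (paths whose first edge points into PriorPurchase):
  P1: PriorPurchase <- CouponUse -> PriceTier -> WebVisits
  P2: PriorPurchase <- CouponUse -> WebVisits
Condition 1 (no descendant of PriorPurchase in the set): holds — descendants of PriorPurchase are {WebVisits}; none are in {CouponUse}.
Condition 2 (every backdoor path blocked by {CouponUse}):
  P1: blocked at fork node CouponUse ∈ conditioning set.
  P2: blocked at fork node CouponUse ∈ conditioning set.
{CouponUse} satisfies the backdoor criterion.

Yes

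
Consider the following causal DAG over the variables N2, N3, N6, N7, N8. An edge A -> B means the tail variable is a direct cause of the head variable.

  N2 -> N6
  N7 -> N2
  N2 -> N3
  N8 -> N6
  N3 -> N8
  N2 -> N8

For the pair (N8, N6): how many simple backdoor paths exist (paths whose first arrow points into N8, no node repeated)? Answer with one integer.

A backdoor path from N8 to N6 is any simple undirected path whose first edge points into N8 (i.e. leaves N8 via a parent).
Parents of N8: {N2, N3}.
Enumerating:
  P1: N8 <- N2 -> N6
  P2: N8 <- N3 <- N2 -> N6
That exhausts the simple backdoor paths. Count: 2.

2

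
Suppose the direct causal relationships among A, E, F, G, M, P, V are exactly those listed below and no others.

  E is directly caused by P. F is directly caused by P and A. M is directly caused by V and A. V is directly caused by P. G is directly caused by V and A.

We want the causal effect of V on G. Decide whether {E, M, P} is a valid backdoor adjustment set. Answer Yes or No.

Backdoor paths from V to G (paths whose first edge points into V):
  P1: V <- P -> F <- A -> G
Condition 1 (no descendant of V in the set): FAILS — M is a descendant of V.
Condition 2 (every backdoor path blocked by {E, M, P}):
  P1: blocked at fork node P ∈ conditioning set.
{E, M, P} does not satisfy the backdoor criterion.

No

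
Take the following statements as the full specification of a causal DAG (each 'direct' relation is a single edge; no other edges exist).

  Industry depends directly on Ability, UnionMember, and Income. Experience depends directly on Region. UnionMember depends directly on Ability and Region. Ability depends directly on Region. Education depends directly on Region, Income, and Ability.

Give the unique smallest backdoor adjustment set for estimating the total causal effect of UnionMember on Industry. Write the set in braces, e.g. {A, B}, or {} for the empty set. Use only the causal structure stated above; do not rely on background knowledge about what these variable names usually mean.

Variables eligible for adjustment (non-descendants of UnionMember, excluding UnionMember and Industry): {Ability, Education, Experience, Income, Region}.
Backdoor paths from UnionMember to Industry:
  P1: UnionMember <- Region -> Ability -> Education <- Income -> Industry
  P2: UnionMember <- Region -> Ability -> Industry
  P3: UnionMember <- Region -> Education <- Income -> Industry
  P4: UnionMember <- Region -> Education <- Ability -> Industry
  P5: UnionMember <- Ability <- Region -> Education <- Income -> Industry
  P6: UnionMember <- Ability -> Education <- Income -> Industry
  P7: UnionMember <- Ability -> Industry
The empty set is not sufficient: P2 (UnionMember <- Region -> Ability -> Industry) has no collider blocking it and no conditioned non-collider, so it is open.
Try {Ability}:
  P1: blocked at chain node Ability ∈ conditioning set.
  P2: blocked at chain node Ability ∈ conditioning set.
  P3: blocked at collider Education (neither it nor any descendant is in the conditioning set).
  P4: blocked at collider Education (neither it nor any descendant is in the conditioning set).
  P5: blocked at chain node Ability ∈ conditioning set.
  P6: blocked at fork node Ability ∈ conditioning set.
  P7: blocked at fork node Ability ∈ conditioning set.
{Ability} contains no descendant of UnionMember and blocks every backdoor path.
No other singleton works — e.g. {Region} leaves P7 open — so {Ability} is the unique smallest valid adjustment set.

{Ability}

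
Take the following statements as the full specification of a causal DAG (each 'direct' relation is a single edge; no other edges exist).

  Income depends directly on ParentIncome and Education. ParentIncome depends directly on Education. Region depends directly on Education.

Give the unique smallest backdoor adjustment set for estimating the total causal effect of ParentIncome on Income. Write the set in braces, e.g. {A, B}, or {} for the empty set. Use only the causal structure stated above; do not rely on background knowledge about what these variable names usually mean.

{Education}

Variables eligible for adjustment (non-descendants of ParentIncome, excluding ParentIncome and Income): {Education, Region}.
Backdoor paths from ParentIncome to Income:
  P1: ParentIncome <- Education -> Income
The empty set is not sufficient: P1 (ParentIncome <- Education -> Income) has no collider blocking it and no conditioned non-collider, so it is open.
Try {Education}:
  P1: blocked at fork node Education ∈ conditioning set.
{Education} contains no descendant of ParentIncome and blocks every backdoor path.
No other singleton works — e.g. {Region} leaves P1 open — so {Education} is the unique smallest valid adjustment set.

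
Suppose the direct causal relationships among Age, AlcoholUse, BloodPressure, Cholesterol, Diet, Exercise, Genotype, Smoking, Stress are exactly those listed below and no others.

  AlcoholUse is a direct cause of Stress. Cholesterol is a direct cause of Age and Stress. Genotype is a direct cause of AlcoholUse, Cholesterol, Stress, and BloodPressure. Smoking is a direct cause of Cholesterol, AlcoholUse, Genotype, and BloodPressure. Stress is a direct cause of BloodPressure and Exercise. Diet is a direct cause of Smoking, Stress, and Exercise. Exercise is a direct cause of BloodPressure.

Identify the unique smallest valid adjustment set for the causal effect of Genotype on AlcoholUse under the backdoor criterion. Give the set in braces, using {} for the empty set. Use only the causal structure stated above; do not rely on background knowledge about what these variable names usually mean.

{Smoking}

Variables eligible for adjustment (non-descendants of Genotype, excluding Genotype and AlcoholUse): {Diet, Smoking}.
Backdoor paths from Genotype to AlcoholUse:
  P1: Genotype <- Smoking <- Diet -> Stress <- AlcoholUse
  P2: Genotype <- Smoking <- Diet -> Exercise <- Stress <- AlcoholUse
  P3: Genotype <- Smoking <- Diet -> Exercise -> BloodPressure <- Stress <- AlcoholUse
  P4: Genotype <- Smoking -> Cholesterol -> Stress <- AlcoholUse
  P5: Genotype <- Smoking -> AlcoholUse
  P6: Genotype <- Smoking -> BloodPressure <- Stress <- AlcoholUse
  P7: Genotype <- Smoking -> BloodPressure <- Exercise <- Diet -> Stress <- AlcoholUse
  P8: Genotype <- Smoking -> BloodPressure <- Exercise <- Stress <- AlcoholUse
The empty set is not sufficient: P5 (Genotype <- Smoking -> AlcoholUse) has no collider blocking it and no conditioned non-collider, so it is open.
Try {Smoking}:
  P1: blocked at chain node Smoking ∈ conditioning set.
  P2: blocked at chain node Smoking ∈ conditioning set.
  P3: blocked at chain node Smoking ∈ conditioning set.
  P4: blocked at fork node Smoking ∈ conditioning set.
  P5: blocked at fork node Smoking ∈ conditioning set.
  P6: blocked at fork node Smoking ∈ conditioning set.
  P7: blocked at fork node Smoking ∈ conditioning set.
  P8: blocked at fork node Smoking ∈ conditioning set.
{Smoking} contains no descendant of Genotype and blocks every backdoor path.
No other singleton works — e.g. {Diet} leaves P5 open — so {Smoking} is the unique smallest valid adjustment set.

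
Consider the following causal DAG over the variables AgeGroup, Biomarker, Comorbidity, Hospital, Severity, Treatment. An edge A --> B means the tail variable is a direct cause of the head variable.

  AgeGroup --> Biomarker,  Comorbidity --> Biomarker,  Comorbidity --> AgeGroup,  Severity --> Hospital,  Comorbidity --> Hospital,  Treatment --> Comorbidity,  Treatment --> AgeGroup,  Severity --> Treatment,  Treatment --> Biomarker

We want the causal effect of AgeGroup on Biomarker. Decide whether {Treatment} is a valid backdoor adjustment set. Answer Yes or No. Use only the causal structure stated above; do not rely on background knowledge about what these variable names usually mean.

Backdoor paths from AgeGroup to Biomarker (paths whose first edge points into AgeGroup):
  P1: AgeGroup <- Treatment <- Severity -> Hospital <- Comorbidity -> Biomarker
  P2: AgeGroup <- Treatment -> Comorbidity -> Biomarker
  P3: AgeGroup <- Treatment -> Biomarker
  P4: AgeGroup <- Comorbidity <- Treatment -> Biomarker
  P5: AgeGroup <- Comorbidity -> Hospital <- Severity -> Treatment -> Biomarker
  P6: AgeGroup <- Comorbidity -> Biomarker
Condition 1 (no descendant of AgeGroup in the set): holds — descendants of AgeGroup are {Biomarker}; none are in {Treatment}.
Condition 2 (every backdoor path blocked by {Treatment}):
  P1: blocked at chain node Treatment ∈ conditioning set.
  P2: blocked at fork node Treatment ∈ conditioning set.
  P3: blocked at fork node Treatment ∈ conditioning set.
  P4: blocked at fork node Treatment ∈ conditioning set.
  P5: blocked at collider Hospital (neither it nor any descendant is in the conditioning set).
  P6: open — no interior node is in the conditioning set.
{Treatment} does not satisfy the backdoor criterion.

No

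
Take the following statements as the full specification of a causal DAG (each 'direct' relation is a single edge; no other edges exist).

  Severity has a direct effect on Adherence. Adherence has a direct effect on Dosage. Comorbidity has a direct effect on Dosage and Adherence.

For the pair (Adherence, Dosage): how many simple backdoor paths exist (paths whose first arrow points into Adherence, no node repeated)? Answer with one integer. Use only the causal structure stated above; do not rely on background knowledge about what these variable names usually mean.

A backdoor path from Adherence to Dosage is any simple undirected path whose first edge points into Adherence (i.e. leaves Adherence via a parent).
Parents of Adherence: {Comorbidity, Severity}.
Enumerating:
  P1: Adherence <- Comorbidity -> Dosage
That exhausts the simple backdoor paths. Count: 1.

1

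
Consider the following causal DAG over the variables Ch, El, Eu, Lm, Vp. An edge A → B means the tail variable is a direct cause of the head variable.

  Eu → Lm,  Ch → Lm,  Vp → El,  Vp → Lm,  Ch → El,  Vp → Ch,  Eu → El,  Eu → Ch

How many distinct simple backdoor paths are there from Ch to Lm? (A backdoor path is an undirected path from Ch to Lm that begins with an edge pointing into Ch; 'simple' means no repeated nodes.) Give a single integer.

A backdoor path from Ch to Lm is any simple undirected path whose first edge points into Ch (i.e. leaves Ch via a parent).
Parents of Ch: {Eu, Vp}.
Enumerating:
  P1: Ch <- Eu -> Lm
  P2: Ch <- Eu -> El <- Vp -> Lm
  P3: Ch <- Vp -> Lm
  P4: Ch <- Vp -> El <- Eu -> Lm
That exhausts the simple backdoor paths. Count: 4.

4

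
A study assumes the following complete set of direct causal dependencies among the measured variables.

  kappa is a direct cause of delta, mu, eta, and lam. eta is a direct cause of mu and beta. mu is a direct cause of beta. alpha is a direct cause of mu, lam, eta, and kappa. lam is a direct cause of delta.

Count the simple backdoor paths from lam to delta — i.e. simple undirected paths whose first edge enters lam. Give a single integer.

A backdoor path from lam to delta is any simple undirected path whose first edge points into lam (i.e. leaves lam via a parent).
Parents of lam: {alpha, kappa}.
Enumerating:
  P1: lam <- alpha -> kappa -> delta
  P2: lam <- alpha -> eta <- kappa -> delta
  P3: lam <- alpha -> eta -> mu <- kappa -> delta
  P4: lam <- alpha -> eta -> beta <- mu <- kappa -> delta
  P5: lam <- alpha -> mu <- kappa -> delta
  P6: lam <- alpha -> mu <- eta <- kappa -> delta
  P7: lam <- alpha -> mu -> beta <- eta <- kappa -> delta
  P8: lam <- kappa -> delta
That exhausts the simple backdoor paths. Count: 8.

8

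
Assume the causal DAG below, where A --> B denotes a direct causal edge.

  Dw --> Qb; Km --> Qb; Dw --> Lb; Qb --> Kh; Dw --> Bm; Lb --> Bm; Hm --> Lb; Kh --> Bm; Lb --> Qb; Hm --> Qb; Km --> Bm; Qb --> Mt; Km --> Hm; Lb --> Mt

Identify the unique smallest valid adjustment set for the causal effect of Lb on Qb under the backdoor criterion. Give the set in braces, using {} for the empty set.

Variables eligible for adjustment (non-descendants of Lb, excluding Lb and Qb): {Dw, Hm, Km}.
Backdoor paths from Lb to Qb:
  P1: Lb <- Dw -> Qb
  P2: Lb <- Dw -> Bm <- Km -> Hm -> Qb
  P3: Lb <- Dw -> Bm <- Km -> Qb
  P4: Lb <- Dw -> Bm <- Kh <- Qb
  P5: Lb <- Hm <- Km -> Qb
  P6: Lb <- Hm <- Km -> Bm <- Dw -> Qb
  P7: Lb <- Hm <- Km -> Bm <- Kh <- Qb
  P8: Lb <- Hm -> Qb
The empty set is not sufficient: P1 (Lb <- Dw -> Qb) has no collider blocking it and no conditioned non-collider, so it is open.
Try {Dw, Hm}:
  P1: blocked at fork node Dw ∈ conditioning set.
  P2: blocked at fork node Dw ∈ conditioning set.
  P3: blocked at fork node Dw ∈ conditioning set.
  P4: blocked at fork node Dw ∈ conditioning set.
  P5: blocked at chain node Hm ∈ conditioning set.
  P6: blocked at chain node Hm ∈ conditioning set.
  P7: blocked at chain node Hm ∈ conditioning set.
  P8: blocked at fork node Hm ∈ conditioning set.
{Dw, Hm} contains no descendant of Lb and blocks every backdoor path.
Every element of {Dw, Hm} is needed (dropping Dw leaves P1 open; dropping Hm leaves P5 open), so no proper subset is valid.
Among all size-2 subsets of the eligible variables, only {Dw, Hm} blocks every backdoor path, so it is the unique smallest valid adjustment set.

{Dw, Hm}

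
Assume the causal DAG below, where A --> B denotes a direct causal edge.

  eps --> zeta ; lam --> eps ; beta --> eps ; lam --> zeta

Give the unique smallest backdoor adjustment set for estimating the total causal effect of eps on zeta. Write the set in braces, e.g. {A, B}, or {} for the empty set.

Variables eligible for adjustment (non-descendants of eps, excluding eps and zeta): {beta, lam}.
Backdoor paths from eps to zeta:
  P1: eps <- lam -> zeta
The empty set is not sufficient: P1 (eps <- lam -> zeta) has no collider blocking it and no conditioned non-collider, so it is open.
Try {lam}:
  P1: blocked at fork node lam ∈ conditioning set.
{lam} contains no descendant of eps and blocks every backdoor path.
No other singleton works — e.g. {beta} leaves P1 open — so {lam} is the unique smallest valid adjustment set.

{lam}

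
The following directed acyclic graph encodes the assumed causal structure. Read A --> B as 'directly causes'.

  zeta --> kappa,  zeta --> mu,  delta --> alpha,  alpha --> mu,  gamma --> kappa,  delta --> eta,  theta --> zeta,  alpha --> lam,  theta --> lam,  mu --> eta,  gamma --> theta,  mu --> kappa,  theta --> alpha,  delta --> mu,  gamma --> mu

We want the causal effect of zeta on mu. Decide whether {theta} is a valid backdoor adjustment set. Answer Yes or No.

Yes

Backdoor paths from zeta to mu (paths whose first edge points into zeta):
  P1: zeta <- theta <- gamma -> mu
  P2: zeta <- theta <- gamma -> kappa <- mu
  P3: zeta <- theta -> alpha <- delta -> mu
  P4: zeta <- theta -> alpha <- delta -> eta <- mu
  P5: zeta <- theta -> alpha -> mu
  P6: zeta <- theta -> lam <- alpha <- delta -> mu
  P7: zeta <- theta -> lam <- alpha <- delta -> eta <- mu
  P8: zeta <- theta -> lam <- alpha -> mu
Condition 1 (no descendant of zeta in the set): holds — descendants of zeta are {eta, kappa, mu}; none are in {theta}.
Condition 2 (every backdoor path blocked by {theta}):
  P1: blocked at chain node theta ∈ conditioning set.
  P2: blocked at chain node theta ∈ conditioning set.
  P3: blocked at fork node theta ∈ conditioning set.
  P4: blocked at fork node theta ∈ conditioning set.
  P5: blocked at fork node theta ∈ conditioning set.
  P6: blocked at fork node theta ∈ conditioning set.
  P7: blocked at fork node theta ∈ conditioning set.
  P8: blocked at fork node theta ∈ conditioning set.
{theta} satisfies the backdoor criterion.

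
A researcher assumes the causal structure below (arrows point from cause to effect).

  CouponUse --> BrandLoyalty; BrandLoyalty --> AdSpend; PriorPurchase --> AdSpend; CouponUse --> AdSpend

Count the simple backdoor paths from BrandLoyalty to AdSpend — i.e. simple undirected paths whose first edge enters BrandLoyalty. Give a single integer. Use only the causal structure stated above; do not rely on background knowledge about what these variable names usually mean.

A backdoor path from BrandLoyalty to AdSpend is any simple undirected path whose first edge points into BrandLoyalty (i.e. leaves BrandLoyalty via a parent).
Parents of BrandLoyalty: {CouponUse}.
Enumerating:
  P1: BrandLoyalty <- CouponUse -> AdSpend
That exhausts the simple backdoor paths. Count: 1.

1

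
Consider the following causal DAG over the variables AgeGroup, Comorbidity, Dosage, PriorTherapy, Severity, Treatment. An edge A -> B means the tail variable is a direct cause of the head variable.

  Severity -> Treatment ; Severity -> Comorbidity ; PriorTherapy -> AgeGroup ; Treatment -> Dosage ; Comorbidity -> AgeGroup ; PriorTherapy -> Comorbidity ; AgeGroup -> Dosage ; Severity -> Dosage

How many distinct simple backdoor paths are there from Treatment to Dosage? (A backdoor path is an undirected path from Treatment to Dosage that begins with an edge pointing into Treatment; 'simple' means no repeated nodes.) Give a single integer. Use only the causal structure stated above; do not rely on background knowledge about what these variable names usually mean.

3

A backdoor path from Treatment to Dosage is any simple undirected path whose first edge points into Treatment (i.e. leaves Treatment via a parent).
Parents of Treatment: {Severity}.
Enumerating:
  P1: Treatment <- Severity -> Comorbidity <- PriorTherapy -> AgeGroup -> Dosage
  P2: Treatment <- Severity -> Comorbidity -> AgeGroup -> Dosage
  P3: Treatment <- Severity -> Dosage
That exhausts the simple backdoor paths. Count: 3.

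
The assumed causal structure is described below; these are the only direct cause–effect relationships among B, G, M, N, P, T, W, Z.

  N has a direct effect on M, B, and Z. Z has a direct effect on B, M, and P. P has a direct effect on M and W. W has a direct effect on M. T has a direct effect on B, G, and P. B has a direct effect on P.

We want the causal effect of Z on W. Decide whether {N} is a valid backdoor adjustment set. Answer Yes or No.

Backdoor paths from Z to W (paths whose first edge points into Z):
  P1: Z <- N -> B <- T -> P -> W
  P2: Z <- N -> B <- T -> P -> M <- W
  P3: Z <- N -> B -> P -> W
  P4: Z <- N -> B -> P -> M <- W
  P5: Z <- N -> M <- P -> W
  P6: Z <- N -> M <- W
Condition 1 (no descendant of Z in the set): holds — descendants of Z are {B, M, P, W}; none are in {N}.
Condition 2 (every backdoor path blocked by {N}):
  P1: blocked at fork node N ∈ conditioning set.
  P2: blocked at fork node N ∈ conditioning set.
  P3: blocked at fork node N ∈ conditioning set.
  P4: blocked at fork node N ∈ conditioning set.
  P5: blocked at fork node N ∈ conditioning set.
  P6: blocked at fork node N ∈ conditioning set.
{N} satisfies the backdoor criterion.

Yes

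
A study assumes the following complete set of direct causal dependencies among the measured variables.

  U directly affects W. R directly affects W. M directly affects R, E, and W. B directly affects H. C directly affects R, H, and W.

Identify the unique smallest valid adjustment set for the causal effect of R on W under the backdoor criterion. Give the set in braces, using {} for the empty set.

Variables eligible for adjustment (non-descendants of R, excluding R and W): {B, C, E, H, M, U}.
Backdoor paths from R to W:
  P1: R <- C -> W
  P2: R <- M -> W
The empty set is not sufficient: P1 (R <- C -> W) has no collider blocking it and no conditioned non-collider, so it is open.
Try {C, M}:
  P1: blocked at fork node C ∈ conditioning set.
  P2: blocked at fork node M ∈ conditioning set.
{C, M} contains no descendant of R and blocks every backdoor path.
Every element of {C, M} is needed (dropping C leaves P1 open; dropping M leaves P2 open), so no proper subset is valid.
Among all size-2 subsets of the eligible variables, only {C, M} blocks every backdoor path, so it is the unique smallest valid adjustment set.

{C, M}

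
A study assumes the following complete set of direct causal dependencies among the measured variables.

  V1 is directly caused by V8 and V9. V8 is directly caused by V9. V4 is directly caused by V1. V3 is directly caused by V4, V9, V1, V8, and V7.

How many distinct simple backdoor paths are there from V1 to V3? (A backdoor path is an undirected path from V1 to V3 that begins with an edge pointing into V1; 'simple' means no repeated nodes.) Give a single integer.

4

A backdoor path from V1 to V3 is any simple undirected path whose first edge points into V1 (i.e. leaves V1 via a parent).
Parents of V1: {V8, V9}.
Enumerating:
  P1: V1 <- V9 -> V8 -> V3
  P2: V1 <- V9 -> V3
  P3: V1 <- V8 <- V9 -> V3
  P4: V1 <- V8 -> V3
That exhausts the simple backdoor paths. Count: 4.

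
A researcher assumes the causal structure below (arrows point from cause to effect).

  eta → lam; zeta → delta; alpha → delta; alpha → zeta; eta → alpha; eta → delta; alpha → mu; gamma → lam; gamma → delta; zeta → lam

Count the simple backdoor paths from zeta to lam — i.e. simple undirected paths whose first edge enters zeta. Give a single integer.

4

A backdoor path from zeta to lam is any simple undirected path whose first edge points into zeta (i.e. leaves zeta via a parent).
Parents of zeta: {alpha}.
Enumerating:
  P1: zeta <- alpha <- eta -> delta <- gamma -> lam
  P2: zeta <- alpha <- eta -> lam
  P3: zeta <- alpha -> delta <- gamma -> lam
  P4: zeta <- alpha -> delta <- eta -> lam
That exhausts the simple backdoor paths. Count: 4.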